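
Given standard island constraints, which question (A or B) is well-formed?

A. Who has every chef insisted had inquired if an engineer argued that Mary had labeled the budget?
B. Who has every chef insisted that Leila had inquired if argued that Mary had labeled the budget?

In B, the wh-phrase is extracted from inside a wh-island (introduced by "if"), which blocks movement.
In A, the extraction path crosses only that-complement boundaries, which are transparent.
So A is grammatical.

A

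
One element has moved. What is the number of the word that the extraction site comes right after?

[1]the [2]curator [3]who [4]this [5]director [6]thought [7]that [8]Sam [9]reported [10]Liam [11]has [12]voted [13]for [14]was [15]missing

13

The displaced element is "the curator" (word 2).
It is linked across 2 clause boundaries (that → Ø).
It functions as the object of the preposition "for" of "voted", so the gap sits immediately after word 13 ("for").
Base order: This director thought that Sam reported Liam has voted for the curator.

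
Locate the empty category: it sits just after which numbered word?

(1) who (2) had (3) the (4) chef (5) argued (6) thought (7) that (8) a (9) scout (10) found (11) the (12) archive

The displaced element is "who" (word 1).
It is linked across 1 clause boundary (Ø).
It functions as the subject of "thought", so the gap sits immediately after word 5 ("argued").
Base order: The chef had argued that who thought that a scout found the archive.

5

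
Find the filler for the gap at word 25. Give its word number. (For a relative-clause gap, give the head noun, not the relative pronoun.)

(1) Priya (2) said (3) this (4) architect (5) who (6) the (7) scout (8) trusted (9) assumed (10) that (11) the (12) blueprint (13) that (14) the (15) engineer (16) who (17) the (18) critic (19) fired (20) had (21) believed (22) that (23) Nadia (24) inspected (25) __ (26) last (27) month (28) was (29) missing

12

The gap at 25 is the object of "inspected", inside a relative clause.
The relative pronoun is "that" (word 13); it is bound by the head noun immediately before it.
Its filler is the head noun "blueprint", at word 12.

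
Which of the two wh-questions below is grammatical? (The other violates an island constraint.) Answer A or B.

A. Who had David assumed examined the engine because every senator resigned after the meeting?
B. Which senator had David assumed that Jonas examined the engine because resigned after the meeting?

In B, the wh-phrase is extracted from inside an adjunct island (introduced by "because"), which blocks movement.
In A, the extraction path crosses only that-complement boundaries, which are transparent.
So A is grammatical.

A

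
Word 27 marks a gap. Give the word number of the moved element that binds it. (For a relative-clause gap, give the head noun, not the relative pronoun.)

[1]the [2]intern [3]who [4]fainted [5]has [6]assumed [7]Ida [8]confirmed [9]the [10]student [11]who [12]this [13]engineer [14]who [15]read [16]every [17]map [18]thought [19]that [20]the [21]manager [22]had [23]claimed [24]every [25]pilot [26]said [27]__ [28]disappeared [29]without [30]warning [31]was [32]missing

The gap at 27 is the subject of "disappeared", inside a relative clause.
The relative pronoun is "who" (word 11); it is bound by the head noun immediately before it.
Its filler is the head noun "student", at word 10.

10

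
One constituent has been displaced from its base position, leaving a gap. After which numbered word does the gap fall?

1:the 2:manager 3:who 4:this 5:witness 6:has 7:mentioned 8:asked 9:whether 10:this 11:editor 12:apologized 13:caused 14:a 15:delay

The displaced element is "the manager" (word 2).
It is linked across 1 clause boundary (Ø).
It functions as the subject of "asked", so the gap sits immediately after word 7 ("mentioned").
Base order: This witness has mentioned that the manager asked whether this editor apologized.

7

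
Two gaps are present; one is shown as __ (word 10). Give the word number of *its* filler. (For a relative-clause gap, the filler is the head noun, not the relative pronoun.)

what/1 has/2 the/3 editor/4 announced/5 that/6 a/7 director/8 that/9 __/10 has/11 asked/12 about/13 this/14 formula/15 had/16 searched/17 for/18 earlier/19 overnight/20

The marked gap is inside the relative clause, the subject of "asked".
Its filler is the head noun "director" (via "that"), at word 8.
(The other dependency links word 1 to a gap after word 18.)

8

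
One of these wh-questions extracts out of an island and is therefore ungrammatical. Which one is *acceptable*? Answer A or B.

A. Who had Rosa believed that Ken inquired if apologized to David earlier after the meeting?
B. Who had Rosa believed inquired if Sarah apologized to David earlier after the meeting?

In A, the wh-phrase is extracted from inside a wh-island (introduced by "if"), which blocks movement.
In B, the extraction path crosses only that-complement boundaries, which are transparent.
So B is grammatical.

B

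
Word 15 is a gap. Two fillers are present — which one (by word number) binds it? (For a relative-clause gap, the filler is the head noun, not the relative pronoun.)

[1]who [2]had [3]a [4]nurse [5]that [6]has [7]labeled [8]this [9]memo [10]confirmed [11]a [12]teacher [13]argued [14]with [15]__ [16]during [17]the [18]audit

1

The marked gap is the object of the preposition "with" of "argued".
Its filler is the fronted wh-phrase "who", at word 1.
(The other dependency links word 4 to a gap after word 5.)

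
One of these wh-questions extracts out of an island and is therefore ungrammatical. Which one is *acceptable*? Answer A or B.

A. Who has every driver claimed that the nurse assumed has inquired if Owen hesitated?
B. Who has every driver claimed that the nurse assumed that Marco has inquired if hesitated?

A

In B, the wh-phrase is extracted from inside a wh-island (introduced by "if"), which blocks movement.
In A, the extraction path crosses only that-complement boundaries, which are transparent.
So A is grammatical.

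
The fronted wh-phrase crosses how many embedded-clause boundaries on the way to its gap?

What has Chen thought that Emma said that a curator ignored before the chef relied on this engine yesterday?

"what" is extracted from the object of "ignored".
Boundaries crossed, outermost first: [that], [that] — 2 in total.

2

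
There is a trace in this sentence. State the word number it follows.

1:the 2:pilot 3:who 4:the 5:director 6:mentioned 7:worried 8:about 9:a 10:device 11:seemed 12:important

The displaced element is "the pilot" (word 2).
It is linked across 1 clause boundary (Ø).
It functions as the subject of "worried", so the gap sits immediately after word 6 ("mentioned").
Base order: The director mentioned the pilot worried about a device.

6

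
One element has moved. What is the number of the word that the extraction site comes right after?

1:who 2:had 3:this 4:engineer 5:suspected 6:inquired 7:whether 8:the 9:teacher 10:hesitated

The displaced element is "who" (word 1).
It is linked across 1 clause boundary (Ø).
It functions as the subject of "inquired", so the gap sits immediately after word 5 ("suspected").
Base order: This engineer had suspected that who inquired whether the teacher hesitated.

5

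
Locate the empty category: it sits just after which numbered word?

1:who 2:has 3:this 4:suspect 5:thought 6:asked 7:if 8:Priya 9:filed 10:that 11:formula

The displaced element is "who" (word 1).
It is linked across 1 clause boundary (Ø).
It functions as the subject of "asked", so the gap sits immediately after word 5 ("thought").
Base order: This suspect has thought that who asked if Priya filed that formula.

5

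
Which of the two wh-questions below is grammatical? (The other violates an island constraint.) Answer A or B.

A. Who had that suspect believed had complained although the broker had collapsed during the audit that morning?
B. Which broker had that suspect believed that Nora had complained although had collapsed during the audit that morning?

A

In B, the wh-phrase is extracted from inside an adjunct island (introduced by "although"), which blocks movement.
In A, the extraction path crosses only that-complement boundaries, which are transparent.
So A is grammatical.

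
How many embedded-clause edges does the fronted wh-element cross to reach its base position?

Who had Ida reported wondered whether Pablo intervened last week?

1

"who" is extracted from the subject of "wondered".
Boundaries crossed, outermost first: [Ø] — 1 in total.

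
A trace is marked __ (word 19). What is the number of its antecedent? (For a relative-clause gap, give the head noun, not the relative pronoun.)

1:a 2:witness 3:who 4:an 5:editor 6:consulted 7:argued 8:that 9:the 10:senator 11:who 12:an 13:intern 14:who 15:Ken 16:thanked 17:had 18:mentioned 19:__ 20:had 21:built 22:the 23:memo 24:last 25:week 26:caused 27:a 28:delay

10

The gap at 19 is the subject of "built", inside a relative clause.
The relative pronoun is "who" (word 11); it is bound by the head noun immediately before it.
Its filler is the head noun "senator", at word 10.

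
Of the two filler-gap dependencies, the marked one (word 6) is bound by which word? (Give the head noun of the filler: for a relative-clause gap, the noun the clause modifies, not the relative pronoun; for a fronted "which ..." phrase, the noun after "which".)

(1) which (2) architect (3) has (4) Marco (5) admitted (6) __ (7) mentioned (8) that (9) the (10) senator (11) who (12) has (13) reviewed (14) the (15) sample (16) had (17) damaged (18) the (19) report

2

The marked gap is the subject of "mentioned".
Its filler is the fronted wh-phrase "which architect", at word 2.
(The other dependency links word 10 to a gap after word 11.)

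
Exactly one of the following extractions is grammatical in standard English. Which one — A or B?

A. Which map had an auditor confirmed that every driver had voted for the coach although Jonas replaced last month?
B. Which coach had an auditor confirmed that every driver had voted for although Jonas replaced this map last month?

In A, the wh-phrase is extracted from inside an adjunct island (introduced by "although"), which blocks movement.
In B, the extraction path crosses only that-complement boundaries, which are transparent.
So B is grammatical.

B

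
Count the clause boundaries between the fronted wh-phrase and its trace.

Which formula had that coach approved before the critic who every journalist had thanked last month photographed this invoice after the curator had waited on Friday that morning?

"which formula" originates inside the matrix clause — no clause boundary is crossed.

0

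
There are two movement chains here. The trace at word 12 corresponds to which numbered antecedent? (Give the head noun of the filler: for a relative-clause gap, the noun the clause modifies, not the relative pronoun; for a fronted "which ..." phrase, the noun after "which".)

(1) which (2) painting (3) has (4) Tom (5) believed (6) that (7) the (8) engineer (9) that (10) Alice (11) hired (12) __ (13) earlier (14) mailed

8

The marked gap is inside the relative clause, the direct object of "hired".
Its filler is the head noun "engineer" (via "that"), at word 8.
(The other dependency links word 2 to a gap after word 14.)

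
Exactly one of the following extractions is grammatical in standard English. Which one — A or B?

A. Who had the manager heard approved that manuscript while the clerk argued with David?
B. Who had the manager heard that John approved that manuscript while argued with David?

In B, the wh-phrase is extracted from inside an adjunct island (introduced by "while"), which blocks movement.
In A, the extraction path crosses only that-complement boundaries, which are transparent.
So A is grammatical.

A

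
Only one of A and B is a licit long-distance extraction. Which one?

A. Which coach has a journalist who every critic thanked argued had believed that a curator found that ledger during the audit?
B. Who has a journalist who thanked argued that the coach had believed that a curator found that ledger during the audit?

A

In B, the wh-phrase is extracted from inside a complex-NP island (relative clause) (introduced by "who"), which blocks movement.
In A, the extraction path crosses only that-complement boundaries, which are transparent.
So A is grammatical.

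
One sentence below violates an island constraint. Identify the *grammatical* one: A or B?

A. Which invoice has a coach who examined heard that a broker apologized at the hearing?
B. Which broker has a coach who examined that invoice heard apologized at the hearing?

B

In A, the wh-phrase is extracted from inside a complex-NP island (relative clause) (introduced by "who"), which blocks movement.
In B, the extraction path crosses only that-complement boundaries, which are transparent.
So B is grammatical.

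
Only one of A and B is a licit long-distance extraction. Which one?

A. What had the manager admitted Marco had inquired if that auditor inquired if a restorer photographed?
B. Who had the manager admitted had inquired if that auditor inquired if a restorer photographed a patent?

B

In A, the wh-phrase is extracted from inside a wh-island (introduced by "if"), which blocks movement.
In B, the extraction path crosses only that-complement boundaries, which are transparent.
So B is grammatical.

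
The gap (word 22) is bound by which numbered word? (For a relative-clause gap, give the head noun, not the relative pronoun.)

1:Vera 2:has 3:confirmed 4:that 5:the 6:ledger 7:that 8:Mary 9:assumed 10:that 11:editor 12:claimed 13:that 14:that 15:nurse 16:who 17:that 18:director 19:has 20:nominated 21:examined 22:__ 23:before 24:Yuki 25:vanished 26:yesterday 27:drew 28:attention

The gap at 22 is the object of "examined", inside a relative clause.
The relative pronoun is "that" (word 7); it is bound by the head noun immediately before it.
Its filler is the head noun "ledger", at word 6.

6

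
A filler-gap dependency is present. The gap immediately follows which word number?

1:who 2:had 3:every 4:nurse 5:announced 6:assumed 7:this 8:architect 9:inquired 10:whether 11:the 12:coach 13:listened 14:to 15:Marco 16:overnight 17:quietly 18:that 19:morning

5

The displaced element is "who" (word 1).
It is linked across 1 clause boundary (Ø).
It functions as the subject of "assumed", so the gap sits immediately after word 5 ("announced").
Base order: Every nurse had announced that who assumed this architect inquired whether the coach listened to Marco overnight quietly that morning.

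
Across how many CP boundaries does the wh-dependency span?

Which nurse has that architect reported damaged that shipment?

1

"which nurse" is extracted from the subject of "damaged".
Boundaries crossed, outermost first: [Ø] — 1 in total.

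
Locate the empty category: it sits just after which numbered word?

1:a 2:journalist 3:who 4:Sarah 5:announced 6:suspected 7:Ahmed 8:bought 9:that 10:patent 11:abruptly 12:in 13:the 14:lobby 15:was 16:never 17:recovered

5

The displaced element is "a journalist" (word 2).
It is linked across 1 clause boundary (Ø).
It functions as the subject of "suspected", so the gap sits immediately after word 5 ("announced").
Base order: Sarah announced that a journalist suspected Ahmed bought that patent abruptly in the lobby.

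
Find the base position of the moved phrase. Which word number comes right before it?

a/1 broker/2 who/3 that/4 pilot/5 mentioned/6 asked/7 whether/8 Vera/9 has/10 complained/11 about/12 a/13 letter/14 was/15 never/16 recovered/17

6

The displaced element is "a broker" (word 2).
It is linked across 1 clause boundary (Ø).
It functions as the subject of "asked", so the gap sits immediately after word 6 ("mentioned").
Base order: That pilot mentioned that a broker asked whether Vera has complained about a letter.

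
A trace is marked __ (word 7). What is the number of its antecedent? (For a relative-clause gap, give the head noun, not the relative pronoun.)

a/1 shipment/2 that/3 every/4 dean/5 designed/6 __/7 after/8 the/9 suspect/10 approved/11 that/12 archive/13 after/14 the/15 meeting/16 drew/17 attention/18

The gap at 7 is the object of "designed", inside a relative clause.
The relative pronoun is "that" (word 3); it is bound by the head noun immediately before it.
Its filler is the head noun "shipment", at word 2.

2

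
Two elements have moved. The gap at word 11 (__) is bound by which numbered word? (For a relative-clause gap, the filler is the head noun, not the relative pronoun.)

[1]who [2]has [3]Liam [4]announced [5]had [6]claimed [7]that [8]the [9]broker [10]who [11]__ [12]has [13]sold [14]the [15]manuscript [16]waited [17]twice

The marked gap is inside the relative clause, the subject of "sold".
Its filler is the head noun "broker" (via "who"), at word 9.
(The other dependency links word 1 to a gap after word 4.)

9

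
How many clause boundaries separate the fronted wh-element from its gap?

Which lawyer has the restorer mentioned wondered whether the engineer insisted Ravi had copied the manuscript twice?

1

"which lawyer" is extracted from the subject of "wondered".
Boundaries crossed, outermost first: [Ø] — 1 in total.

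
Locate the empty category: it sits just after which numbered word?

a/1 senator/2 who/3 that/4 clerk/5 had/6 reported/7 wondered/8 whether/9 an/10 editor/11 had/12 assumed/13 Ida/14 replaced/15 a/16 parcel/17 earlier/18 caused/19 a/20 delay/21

7

The displaced element is "a senator" (word 2).
It is linked across 1 clause boundary (Ø).
It functions as the subject of "wondered", so the gap sits immediately after word 7 ("reported").
Base order: That clerk had reported that a senator wondered whether an editor had assumed Ida replaced a parcel earlier.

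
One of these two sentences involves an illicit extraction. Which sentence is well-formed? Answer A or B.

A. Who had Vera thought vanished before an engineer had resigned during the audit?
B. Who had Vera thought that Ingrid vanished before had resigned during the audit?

A

In B, the wh-phrase is extracted from inside an adjunct island (introduced by "before"), which blocks movement.
In A, the extraction path crosses only that-complement boundaries, which are transparent.
So A is grammatical.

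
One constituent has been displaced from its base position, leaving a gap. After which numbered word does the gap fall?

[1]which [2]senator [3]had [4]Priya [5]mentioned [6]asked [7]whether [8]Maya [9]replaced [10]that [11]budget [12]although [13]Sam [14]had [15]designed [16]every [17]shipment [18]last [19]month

5

The displaced element is "which senator" (word 2).
It is linked across 1 clause boundary (Ø).
It functions as the subject of "asked", so the gap sits immediately after word 5 ("mentioned").
Base order: Priya had mentioned that which senator asked whether Maya replaced that budget although Sam had designed every shipment last month.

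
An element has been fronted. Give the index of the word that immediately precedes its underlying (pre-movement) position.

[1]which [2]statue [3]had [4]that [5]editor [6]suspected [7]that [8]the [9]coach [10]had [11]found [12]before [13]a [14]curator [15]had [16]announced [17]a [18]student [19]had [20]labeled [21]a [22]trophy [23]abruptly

11

The displaced element is "which statue" (word 2).
It is linked across 1 clause boundary (that).
It functions as the direct object of "found", so the gap sits immediately after word 11 ("found").
Base order: That editor had suspected that the coach had found which statue before a curator had announced a student had labeled a trophy abruptly.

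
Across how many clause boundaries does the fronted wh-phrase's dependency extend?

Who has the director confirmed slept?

"who" is extracted from the subject of "slept".
Boundaries crossed, outermost first: [Ø] — 1 in total.

1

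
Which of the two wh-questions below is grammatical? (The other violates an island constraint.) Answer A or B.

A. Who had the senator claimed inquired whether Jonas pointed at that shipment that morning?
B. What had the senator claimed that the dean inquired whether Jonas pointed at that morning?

A

In B, the wh-phrase is extracted from inside a wh-island (introduced by "whether"), which blocks movement.
In A, the extraction path crosses only that-complement boundaries, which are transparent.
So A is grammatical.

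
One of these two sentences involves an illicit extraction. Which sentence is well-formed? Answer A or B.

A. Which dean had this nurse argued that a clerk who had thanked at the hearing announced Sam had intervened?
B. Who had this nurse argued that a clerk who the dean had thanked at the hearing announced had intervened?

In A, the wh-phrase is extracted from inside a complex-NP island (relative clause) (introduced by "who"), which blocks movement.
In B, the extraction path crosses only that-complement boundaries, which are transparent.
So B is grammatical.

B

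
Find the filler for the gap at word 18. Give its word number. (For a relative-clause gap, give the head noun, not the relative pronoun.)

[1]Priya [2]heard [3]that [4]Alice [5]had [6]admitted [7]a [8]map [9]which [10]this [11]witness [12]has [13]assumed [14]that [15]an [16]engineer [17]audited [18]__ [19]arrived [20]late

The gap at 18 is the object of "audited", inside a relative clause.
The relative pronoun is "which" (word 9); it is bound by the head noun immediately before it.
Its filler is the head noun "map", at word 8.

8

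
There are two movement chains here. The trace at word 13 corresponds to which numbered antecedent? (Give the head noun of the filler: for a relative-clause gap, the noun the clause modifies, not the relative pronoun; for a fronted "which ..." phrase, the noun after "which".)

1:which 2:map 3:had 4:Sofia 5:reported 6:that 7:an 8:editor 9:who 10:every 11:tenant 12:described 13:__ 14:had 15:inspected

The marked gap is inside the relative clause, the direct object of "described".
Its filler is the head noun "editor" (via "who"), at word 8.
(The other dependency links word 2 to a gap after word 15.)

8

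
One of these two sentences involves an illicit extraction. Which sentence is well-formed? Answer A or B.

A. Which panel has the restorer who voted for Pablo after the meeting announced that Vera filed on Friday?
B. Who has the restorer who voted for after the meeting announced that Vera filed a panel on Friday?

A

In B, the wh-phrase is extracted from inside a complex-NP island (relative clause) (introduced by "who"), which blocks movement.
In A, the extraction path crosses only that-complement boundaries, which are transparent.
So A is grammatical.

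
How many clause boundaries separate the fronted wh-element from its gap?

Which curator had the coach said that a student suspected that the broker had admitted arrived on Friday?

"which curator" is extracted from the subject of "arrived".
Boundaries crossed, outermost first: [that], [that], [Ø] — 3 in total.

3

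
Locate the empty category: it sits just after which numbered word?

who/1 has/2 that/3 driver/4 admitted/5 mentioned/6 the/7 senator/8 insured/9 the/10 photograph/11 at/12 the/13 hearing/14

5

The displaced element is "who" (word 1).
It is linked across 1 clause boundary (Ø).
It functions as the subject of "mentioned", so the gap sits immediately after word 5 ("admitted").
Base order: That driver has admitted that who mentioned the senator insured the photograph at the hearing.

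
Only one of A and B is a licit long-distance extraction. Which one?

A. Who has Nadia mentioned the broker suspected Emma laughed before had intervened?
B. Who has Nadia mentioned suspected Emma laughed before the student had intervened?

B

In A, the wh-phrase is extracted from inside an adjunct island (introduced by "before"), which blocks movement.
In B, the extraction path crosses only that-complement boundaries, which are transparent.
So B is grammatical.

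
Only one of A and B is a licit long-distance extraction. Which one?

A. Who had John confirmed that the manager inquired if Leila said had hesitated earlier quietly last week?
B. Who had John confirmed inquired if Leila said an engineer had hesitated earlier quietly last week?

B

In A, the wh-phrase is extracted from inside a wh-island (introduced by "if"), which blocks movement.
In B, the extraction path crosses only that-complement boundaries, which are transparent.
So B is grammatical.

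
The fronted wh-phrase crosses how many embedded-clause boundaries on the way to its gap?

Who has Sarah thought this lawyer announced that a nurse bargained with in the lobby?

"who" is extracted from the PP object of "bargained".
Boundaries crossed, outermost first: [Ø], [that] — 2 in total.

2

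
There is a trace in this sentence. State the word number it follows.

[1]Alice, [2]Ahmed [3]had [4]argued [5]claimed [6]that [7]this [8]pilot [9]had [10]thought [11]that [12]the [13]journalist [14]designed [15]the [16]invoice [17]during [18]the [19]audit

4

The displaced element is "Alice" (word 1).
It is linked across 1 clause boundary (Ø).
It functions as the subject of "claimed", so the gap sits immediately after word 4 ("argued").
Base order: Ahmed had argued that Alice claimed that this pilot had thought that the journalist designed the invoice during the audit.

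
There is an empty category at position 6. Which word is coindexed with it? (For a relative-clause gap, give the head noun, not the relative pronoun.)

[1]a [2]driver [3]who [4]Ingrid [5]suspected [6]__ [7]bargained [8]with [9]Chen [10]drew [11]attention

2

The gap at 6 is the subject of "bargained", inside a relative clause.
The relative pronoun is "who" (word 3); it is bound by the head noun immediately before it.
Its filler is the head noun "driver", at word 2.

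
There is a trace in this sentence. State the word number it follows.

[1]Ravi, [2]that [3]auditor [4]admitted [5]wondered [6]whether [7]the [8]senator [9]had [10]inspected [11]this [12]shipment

The displaced element is "Ravi" (word 1).
It is linked across 1 clause boundary (Ø).
It functions as the subject of "wondered", so the gap sits immediately after word 4 ("admitted").
Base order: That auditor admitted that Ravi wondered whether the senator had inspected this shipment.

4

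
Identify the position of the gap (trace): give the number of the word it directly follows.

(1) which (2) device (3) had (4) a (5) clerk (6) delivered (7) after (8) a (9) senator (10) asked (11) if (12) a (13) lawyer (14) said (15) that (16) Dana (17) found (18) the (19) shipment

6

The displaced element is "which device" (word 2).
It functions as the direct object of "delivered", so the gap sits immediately after word 6 ("delivered").
Base order: A clerk had delivered which device after a senator asked if a lawyer said that Dana found the shipment.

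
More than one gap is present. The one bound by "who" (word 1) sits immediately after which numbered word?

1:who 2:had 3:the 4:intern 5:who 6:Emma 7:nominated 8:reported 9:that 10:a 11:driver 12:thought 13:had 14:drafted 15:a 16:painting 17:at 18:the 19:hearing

12

The displaced element is "who" (word 1).
It is linked across 2 clause boundaries (that → Ø).
It functions as the subject of "drafted", so the gap sits immediately after word 12 ("thought").
Base order: The intern who Emma nominated had reported that a driver thought that who had drafted a painting at the hearing.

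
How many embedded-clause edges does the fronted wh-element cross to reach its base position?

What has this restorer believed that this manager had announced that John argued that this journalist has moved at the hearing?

"what" is extracted from the object of "moved".
Boundaries crossed, outermost first: [that], [that], [that] — 3 in total.

3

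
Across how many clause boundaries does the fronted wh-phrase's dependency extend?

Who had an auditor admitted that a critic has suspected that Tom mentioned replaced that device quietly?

3

"who" is extracted from the subject of "replaced".
Boundaries crossed, outermost first: [that], [that], [Ø] — 3 in total.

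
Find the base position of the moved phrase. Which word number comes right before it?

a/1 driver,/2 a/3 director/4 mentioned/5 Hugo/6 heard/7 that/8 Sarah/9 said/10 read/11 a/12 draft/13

The displaced element is "a driver" (word 2).
It is linked across 3 clause boundaries (Ø → that → Ø).
It functions as the subject of "read", so the gap sits immediately after word 10 ("said").
Base order: A director mentioned Hugo heard that Sarah said that a driver read a draft.

10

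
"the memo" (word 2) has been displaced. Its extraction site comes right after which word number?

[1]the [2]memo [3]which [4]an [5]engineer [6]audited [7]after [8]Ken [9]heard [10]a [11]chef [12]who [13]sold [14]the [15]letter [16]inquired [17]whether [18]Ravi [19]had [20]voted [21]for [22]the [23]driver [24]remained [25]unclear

The displaced element is "the memo" (word 2).
It functions as the direct object of "audited", so the gap sits immediately after word 6 ("audited").
Base order: An engineer audited the memo after Ken heard a chef who sold the letter inquired whether Ravi had voted for the driver.

6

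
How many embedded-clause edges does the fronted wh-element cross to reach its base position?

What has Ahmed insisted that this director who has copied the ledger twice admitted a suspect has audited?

"what" is extracted from the object of "audited".
Boundaries crossed, outermost first: [that], [Ø] — 2 in total.

2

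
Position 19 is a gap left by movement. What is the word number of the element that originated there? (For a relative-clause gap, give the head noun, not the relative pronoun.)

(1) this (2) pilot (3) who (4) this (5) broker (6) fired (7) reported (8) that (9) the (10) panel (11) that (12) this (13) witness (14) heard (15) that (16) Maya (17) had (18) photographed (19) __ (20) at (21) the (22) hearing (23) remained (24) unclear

10

The gap at 19 is the object of "photographed", inside a relative clause.
The relative pronoun is "that" (word 11); it is bound by the head noun immediately before it.
Its filler is the head noun "panel", at word 10.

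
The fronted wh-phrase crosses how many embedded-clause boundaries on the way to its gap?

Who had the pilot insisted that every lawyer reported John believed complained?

"who" is extracted from the subject of "complained".
Boundaries crossed, outermost first: [that], [Ø], [Ø] — 3 in total.

3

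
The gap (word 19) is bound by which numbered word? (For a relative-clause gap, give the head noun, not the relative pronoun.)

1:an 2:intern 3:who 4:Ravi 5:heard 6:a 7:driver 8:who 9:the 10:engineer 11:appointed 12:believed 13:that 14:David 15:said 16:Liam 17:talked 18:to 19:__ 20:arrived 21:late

2

The gap at 19 is the prepositional object of "talked", inside a relative clause.
The relative pronoun is "who" (word 3); it is bound by the head noun immediately before it.
Its filler is the head noun "intern", at word 2.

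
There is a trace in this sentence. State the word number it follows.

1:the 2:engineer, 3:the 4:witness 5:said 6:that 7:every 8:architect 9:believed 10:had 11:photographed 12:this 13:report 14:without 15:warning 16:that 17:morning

9

The displaced element is "the engineer" (word 2).
It is linked across 2 clause boundaries (that → Ø).
It functions as the subject of "photographed", so the gap sits immediately after word 9 ("believed").
Base order: The witness said that every architect believed the engineer had photographed this report without warning that morning.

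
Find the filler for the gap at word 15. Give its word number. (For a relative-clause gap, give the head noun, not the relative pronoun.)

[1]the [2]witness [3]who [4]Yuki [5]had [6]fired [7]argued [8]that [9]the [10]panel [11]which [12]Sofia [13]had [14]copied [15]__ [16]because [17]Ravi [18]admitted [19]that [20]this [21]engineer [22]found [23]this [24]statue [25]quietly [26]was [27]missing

10

The gap at 15 is the object of "copied", inside a relative clause.
The relative pronoun is "which" (word 11); it is bound by the head noun immediately before it.
Its filler is the head noun "panel", at word 10.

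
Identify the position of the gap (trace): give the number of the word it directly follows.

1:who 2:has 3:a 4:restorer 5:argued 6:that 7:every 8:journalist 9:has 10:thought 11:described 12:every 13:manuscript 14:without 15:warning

10

The displaced element is "who" (word 1).
It is linked across 2 clause boundaries (that → Ø).
It functions as the subject of "described", so the gap sits immediately after word 10 ("thought").
Base order: A restorer has argued that every journalist has thought that who described every manuscript without warning.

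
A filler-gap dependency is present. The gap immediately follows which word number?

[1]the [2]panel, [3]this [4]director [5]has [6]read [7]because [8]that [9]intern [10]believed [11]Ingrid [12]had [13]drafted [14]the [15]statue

6

The displaced element is "the panel" (word 2).
It functions as the direct object of "read", so the gap sits immediately after word 6 ("read").
Base order: This director has read the panel because that intern believed Ingrid had drafted the statue.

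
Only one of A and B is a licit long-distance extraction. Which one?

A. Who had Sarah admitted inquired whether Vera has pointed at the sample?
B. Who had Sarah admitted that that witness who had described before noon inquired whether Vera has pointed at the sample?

In B, the wh-phrase is extracted from inside a complex-NP island (relative clause) (introduced by "who"), which blocks movement.
In A, the extraction path crosses only that-complement boundaries, which are transparent.
So A is grammatical.

A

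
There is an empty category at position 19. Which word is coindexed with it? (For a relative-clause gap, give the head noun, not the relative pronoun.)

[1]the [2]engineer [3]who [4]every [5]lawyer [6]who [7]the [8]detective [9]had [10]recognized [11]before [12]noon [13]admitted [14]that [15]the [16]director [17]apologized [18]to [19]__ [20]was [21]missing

The gap at 19 is the prepositional object of "apologized", inside a relative clause.
The relative pronoun is "who" (word 3); it is bound by the head noun immediately before it.
Its filler is the head noun "engineer", at word 2.

2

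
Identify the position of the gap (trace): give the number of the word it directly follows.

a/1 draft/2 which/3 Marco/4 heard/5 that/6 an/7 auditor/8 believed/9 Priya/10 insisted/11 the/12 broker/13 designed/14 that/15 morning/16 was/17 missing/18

The displaced element is "a draft" (word 2).
It is linked across 3 clause boundaries (that → Ø → Ø).
It functions as the direct object of "designed", so the gap sits immediately after word 14 ("designed").
Base order: Marco heard that an auditor believed Priya insisted the broker designed a draft that morning.

14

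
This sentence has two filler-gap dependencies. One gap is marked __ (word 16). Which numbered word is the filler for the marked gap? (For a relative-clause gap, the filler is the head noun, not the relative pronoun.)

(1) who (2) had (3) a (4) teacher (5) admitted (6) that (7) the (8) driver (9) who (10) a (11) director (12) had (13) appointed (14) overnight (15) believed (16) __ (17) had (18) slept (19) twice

The marked gap is the subject of "slept".
Its filler is the fronted wh-phrase "who", at word 1.
(The other dependency links word 8 to a gap after word 13.)

1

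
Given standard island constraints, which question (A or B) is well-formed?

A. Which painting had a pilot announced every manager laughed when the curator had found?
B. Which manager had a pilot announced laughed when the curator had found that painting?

In A, the wh-phrase is extracted from inside an adjunct island (introduced by "when"), which blocks movement.
In B, the extraction path crosses only that-complement boundaries, which are transparent.
So B is grammatical.

B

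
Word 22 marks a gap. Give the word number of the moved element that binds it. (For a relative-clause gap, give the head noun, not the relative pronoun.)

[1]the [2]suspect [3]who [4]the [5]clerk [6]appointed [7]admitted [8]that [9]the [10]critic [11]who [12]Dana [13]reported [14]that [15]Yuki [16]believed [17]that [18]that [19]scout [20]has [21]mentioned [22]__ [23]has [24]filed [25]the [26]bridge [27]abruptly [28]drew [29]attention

10

The gap at 22 is the subject of "filed", inside a relative clause.
The relative pronoun is "who" (word 11); it is bound by the head noun immediately before it.
Its filler is the head noun "critic", at word 10.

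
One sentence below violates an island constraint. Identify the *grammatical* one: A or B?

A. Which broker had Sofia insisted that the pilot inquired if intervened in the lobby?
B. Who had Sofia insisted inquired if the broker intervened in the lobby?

In A, the wh-phrase is extracted from inside a wh-island (introduced by "if"), which blocks movement.
In B, the extraction path crosses only that-complement boundaries, which are transparent.
So B is grammatical.

B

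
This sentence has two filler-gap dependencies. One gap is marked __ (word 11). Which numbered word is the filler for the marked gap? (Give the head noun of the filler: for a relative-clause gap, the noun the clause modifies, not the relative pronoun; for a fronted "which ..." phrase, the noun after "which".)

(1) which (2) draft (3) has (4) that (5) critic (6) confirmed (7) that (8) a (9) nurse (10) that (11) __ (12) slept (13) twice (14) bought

9

The marked gap is inside the relative clause, the subject of "slept".
Its filler is the head noun "nurse" (via "that"), at word 9.
(The other dependency links word 2 to a gap after word 14.)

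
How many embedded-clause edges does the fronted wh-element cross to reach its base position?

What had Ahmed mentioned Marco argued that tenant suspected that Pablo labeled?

3

"what" is extracted from the object of "labeled".
Boundaries crossed, outermost first: [Ø], [Ø], [that] — 3 in total.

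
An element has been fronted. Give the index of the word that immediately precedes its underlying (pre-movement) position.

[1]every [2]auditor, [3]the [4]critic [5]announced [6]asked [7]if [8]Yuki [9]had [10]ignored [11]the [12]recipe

The displaced element is "every auditor" (word 2).
It is linked across 1 clause boundary (Ø).
It functions as the subject of "asked", so the gap sits immediately after word 5 ("announced").
Base order: The critic announced that every auditor asked if Yuki had ignored the recipe.

5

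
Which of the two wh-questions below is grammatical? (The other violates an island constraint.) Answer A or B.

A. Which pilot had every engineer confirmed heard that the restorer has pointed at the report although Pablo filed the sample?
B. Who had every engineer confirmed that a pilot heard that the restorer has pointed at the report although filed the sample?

In B, the wh-phrase is extracted from inside an adjunct island (introduced by "although"), which blocks movement.
In A, the extraction path crosses only that-complement boundaries, which are transparent.
So A is grammatical.

A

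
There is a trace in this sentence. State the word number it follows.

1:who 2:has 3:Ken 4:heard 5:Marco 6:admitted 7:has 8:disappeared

6

The displaced element is "who" (word 1).
It is linked across 2 clause boundaries (Ø → Ø).
It functions as the subject of "disappeared", so the gap sits immediately after word 6 ("admitted").
Base order: Ken has heard Marco admitted who has disappeared.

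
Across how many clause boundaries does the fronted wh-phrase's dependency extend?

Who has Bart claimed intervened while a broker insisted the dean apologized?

"who" is extracted from the subject of "intervened".
Boundaries crossed, outermost first: [Ø] — 1 in total.

1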